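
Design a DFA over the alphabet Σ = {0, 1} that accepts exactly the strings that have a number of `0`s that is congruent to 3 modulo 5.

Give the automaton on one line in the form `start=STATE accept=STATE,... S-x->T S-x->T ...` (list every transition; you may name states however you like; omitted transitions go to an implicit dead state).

The only thing that matters is how many `0`s have appeared, reduced mod 5. Use one state per residue: A for 0, …, E for 4. Reading `0` moves to the next residue; anything else stays put. D is accepting.
A 5-state machine:
       0  1 
>  A   B  A 
   B   C  B 
   C   D  C 
 * D   E  D 
   E   A  E 
(> = start, * = accepting)

start=A accept=D A-0->B A-1->A B-0->C B-1->B C-0->D C-1->C D-0->E D-1->D E-0->A E-1->E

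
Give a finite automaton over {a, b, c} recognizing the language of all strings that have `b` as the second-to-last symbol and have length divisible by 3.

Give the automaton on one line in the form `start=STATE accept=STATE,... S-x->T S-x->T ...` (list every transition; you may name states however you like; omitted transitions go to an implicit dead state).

start=q0 accept=q4 q0-a->q1 q0-b->q1 q0-c->q1 q1-a->q2 q1-b->q3 q1-c->q2 q2-a->q0 q2-b->q0 q2-c->q0 q3-a->q4 q3-b->q4 q3-c->q4 q4-a->q1 q4-b->q1 q4-c->q1

Run two small machines in parallel and take their product. One (13 states) tracks the last 2 symbols read; the other (3 states) tracks the input length modulo 3. Each combined state is a pair, one component from each; accept when both components accept. After merging equivalent states the machine shrinks.
With 5 states:
        a   b   c  
>  q0   q1  q1  q1 
   q1   q2  q3  q2 
   q2   q0  q0  q0 
   q3   q4  q4  q4 
 * q4   q1  q1  q1 
(> = start, * = accepting)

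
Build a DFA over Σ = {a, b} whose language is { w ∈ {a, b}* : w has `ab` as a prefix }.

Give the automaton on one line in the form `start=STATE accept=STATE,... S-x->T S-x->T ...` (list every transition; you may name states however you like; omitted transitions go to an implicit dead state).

Walk along `ab` while the input agrees: from s0 take `a` to s1, and so on. Any deviation drops to the rejecting sink s3. Once s2 is reached the prefix is confirmed and every continuation is accepted.
        a   b  
>  s0   s1  s3 
   s1   s3  s2 
 * s2   s2  s2 
   s3   s3  s3 
(> = start, * = accepting)

start=s0 accept=s2 s0-a->s1 s0-b->s3 s1-a->s3 s1-b->s2 s2-a->s2 s2-b->s2 s3-a->s3 s3-b->s3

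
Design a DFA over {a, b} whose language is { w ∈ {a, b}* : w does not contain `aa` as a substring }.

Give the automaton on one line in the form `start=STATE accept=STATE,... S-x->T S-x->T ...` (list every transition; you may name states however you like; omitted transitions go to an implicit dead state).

This is the complement of 'contains `aa`'. Use the same substring-matching states — q0 through q2 holding how much of `aa` has just been matched — but flip the accepting set: everything except the trap q2 accepts.
        a   b  
>* q0   q1  q0 
 * q1   q2  q0 
   q2   q2  q2 
(> = start, * = accepting)

start=q0 accept=q0,q1 q0-a->q1 q0-b->q0 q1-a->q2 q1-b->q0 q2-a->q2 q2-b->q2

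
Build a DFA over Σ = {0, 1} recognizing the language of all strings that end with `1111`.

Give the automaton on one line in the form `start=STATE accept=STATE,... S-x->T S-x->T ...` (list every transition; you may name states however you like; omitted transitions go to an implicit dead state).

start=q0 accept=q4 q0-0->q0 q0-1->q1 q1-0->q0 q1-1->q2 q2-0->q0 q2-1->q3 q3-0->q0 q3-1->q4 q4-0->q0 q4-1->q4

Remember how much of `1111` the current input suffix matches. State q0 means no match yet; q1 means the last symbol is `1`; q2 means the last 2 symbols are `11`; q3 means the last 3 symbols are `111`; q4 means the last 4 symbols are `1111`. Only q4 accepts. On a mismatch, fall back to the longest proper suffix that is still a prefix of `1111`.
        0   1  
>  q0   q0  q1 
   q1   q0  q2 
   q2   q0  q3 
   q3   q0  q4 
 * q4   q0  q4 
(> = start, * = accepting)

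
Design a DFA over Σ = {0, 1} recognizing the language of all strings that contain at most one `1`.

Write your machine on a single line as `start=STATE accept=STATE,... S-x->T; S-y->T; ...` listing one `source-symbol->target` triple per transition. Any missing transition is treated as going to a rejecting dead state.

Only the number of `1`s matters, and only up to 2. Make a chain A → B → C advanced by each `1` (with C absorbing); every other symbol self-loops. The accepting set is {A, B}.
A 3-state machine:
       0  1 
>* A   A  B 
 * B   B  C 
   C   C  C 
(> = start, * = accepting)

start=A; accept=A,B; A-0->A; A-1->B; B-0->B; B-1->C; C-0->C; C-1->C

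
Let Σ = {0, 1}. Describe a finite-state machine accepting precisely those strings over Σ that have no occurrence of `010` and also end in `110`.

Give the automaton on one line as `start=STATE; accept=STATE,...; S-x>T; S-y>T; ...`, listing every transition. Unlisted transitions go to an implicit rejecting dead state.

Run two small machines in parallel and take their product. The first has 4 states tracking partial matches of the forbidden pattern `010`; the second has 4 states tracking how much of the suffix `110` has currently been matched. A product state is a pair (one from each), accepting exactly when both do. After merging equivalent states the machine shrinks.
With 7 states:
        0   1  
>  q0   q1  q2 
   q1   q1  q3 
   q2   q1  q4 
   q3   q5  q4 
   q4   q6  q4 
   q5   q5  q5 
 * q6   q1  q3 
(> = start, * = accepting)

start=q0; accept=q6; q0-0>q1; q0-1>q2; q1-0>q1; q1-1>q3; q2-0>q1; q2-1>q4; q3-0>q5; q3-1>q4; q4-0>q6; q4-1>q4; q5-0>q5; q5-1>q5; q6-0>q1; q6-1>q3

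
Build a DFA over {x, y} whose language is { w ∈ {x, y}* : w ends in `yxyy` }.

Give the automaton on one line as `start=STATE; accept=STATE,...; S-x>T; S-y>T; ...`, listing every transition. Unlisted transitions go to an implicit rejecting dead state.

start=q0; accept=q4; q0-x>q0; q0-y>q1; q1-x>q2; q1-y>q1; q2-x>q0; q2-y>q3; q3-x>q2; q3-y>q4; q4-x>q2; q4-y>q1

Let each state record the length of the longest suffix of the input read so far that is also a prefix of `yxyy`. q1 means the last symbol is `y`; q2 means the last 2 symbols are `yx`; q3 means the last 3 symbols are `yxy`; q4 means the last 4 symbols are `yxyy`. Accept only at q4, where the string currently ends in `yxyy`.
        x   y  
>  q0   q0  q1 
   q1   q2  q1 
   q2   q0  q3 
   q3   q2  q4 
 * q4   q2  q1 
(> = start, * = accepting)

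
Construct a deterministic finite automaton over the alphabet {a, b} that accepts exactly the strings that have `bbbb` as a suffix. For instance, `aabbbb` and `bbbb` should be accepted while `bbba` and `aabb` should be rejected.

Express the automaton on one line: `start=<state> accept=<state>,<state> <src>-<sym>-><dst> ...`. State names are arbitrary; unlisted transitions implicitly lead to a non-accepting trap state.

start=S0 accept=S4 S0-a->S0 S0-b->S1 S1-a->S0 S1-b->S2 S2-a->S0 S2-b->S3 S3-a->S0 S3-b->S4 S4-a->S0 S4-b->S4

Let each state record the length of the longest suffix of the input read so far that is also a prefix of `bbbb`. S1 means the last symbol is `b`; S2 means the last 2 symbols are `bb`; S3 means the last 3 symbols are `bbb`; S4 means the last 4 symbols are `bbbb`. Accept only at S4, where the string currently ends in `bbbb`.
5 states suffice.
        a   b  
>  S0   S0  S1 
   S1   S0  S2 
   S2   S0  S3 
   S3   S0  S4 
 * S4   S0  S4 
(> = start, * = accepting)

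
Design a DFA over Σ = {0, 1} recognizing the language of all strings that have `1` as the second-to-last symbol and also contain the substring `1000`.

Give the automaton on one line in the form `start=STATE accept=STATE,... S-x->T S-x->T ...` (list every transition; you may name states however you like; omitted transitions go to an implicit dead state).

Run two small machines in parallel and take their product. The first has 7 states tracking the last 2 symbols read; the second has 5 states tracking whether and how much of `1000` has been seen. A product state is a pair (one from each), accepting exactly when both do.
12 states suffice.
          0    1  
>  q0     q1   q2 
   q1     q3   q4 
   q2     q5   q6 
   q3     q3   q4 
   q4     q5   q6 
   q5     q7   q4 
   q6     q5   q6 
   q7     q8   q4 
   q8     q8   q9 
   q9    q10  q11 
 * q10    q8   q9 
 * q11   q10  q11 
(> = start, * = accepting)

start=q0 accept=q10,q11 q0-0->q1 q0-1->q2 q1-0->q3 q1-1->q4 q2-0->q5 q2-1->q6 q3-0->q3 q3-1->q4 q4-0->q5 q4-1->q6 q5-0->q7 q5-1->q4 q6-0->q5 q6-1->q6 q7-0->q8 q7-1->q4 q8-0->q8 q8-1->q9 q9-0->q10 q9-1->q11 q10-0->q8 q10-1->q9 q11-0->q10 q11-1->q11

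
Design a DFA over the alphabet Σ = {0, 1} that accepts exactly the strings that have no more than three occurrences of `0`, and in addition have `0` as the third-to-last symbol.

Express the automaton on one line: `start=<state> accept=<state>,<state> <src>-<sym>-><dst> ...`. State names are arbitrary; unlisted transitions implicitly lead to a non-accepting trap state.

Handle the two conditions separately and then intersect. The first has 5 states tracking the count of `0`s, saturating at 4; the second has 15 states tracking the last 3 symbols read. A product state is a pair (one from each), accepting exactly when both do. Equivalent product states are then merged.
A 20-state machine:
       0  1 
>  A   B  A 
   B   C  D 
   C   E  F 
   D   G  H 
 * E   I  J 
 * F   K  L 
 * G   M  N 
 * H   O  P 
   I   I  I 
 * J   I  Q 
 * K   I  R 
 * L   S  T 
   M   I  J 
   N   K  L 
   O   M  N 
   P   O  P 
 * Q   I  I 
   R   I  Q 
   S   I  R 
   T   S  T 
(> = start, * = accepting)

start=A accept=E,F,G,H,J,K,L,Q A-0->B A-1->A B-0->C B-1->D C-0->E C-1->F D-0->G D-1->H E-0->I E-1->J F-0->K F-1->L G-0->M G-1->N H-0->O H-1->P I-0->I I-1->I J-0->I J-1->Q K-0->I K-1->R L-0->S L-1->T M-0->I M-1->J N-0->K N-1->L O-0->M O-1->N P-0->O P-1->P Q-0->I Q-1->I R-0->I R-1->Q S-0->I S-1->R T-0->S T-1->T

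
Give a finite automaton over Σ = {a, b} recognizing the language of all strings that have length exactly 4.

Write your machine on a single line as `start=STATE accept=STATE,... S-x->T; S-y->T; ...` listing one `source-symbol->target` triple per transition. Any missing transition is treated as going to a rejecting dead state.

start=s0; accept=s4; s0-a->s1; s0-b->s1; s1-a->s2; s1-b->s2; s2-a->s3; s2-b->s3; s3-a->s4; s3-b->s4; s4-a->s5; s4-b->s5; s5-a->s5; s5-b->s5

Count input length up to 5: every symbol moves from s0 toward s5, which means 'more than 4' and absorbs. Accept from {s4}.
A 6-state machine:
        a   b  
>  s0   s1  s1 
   s1   s2  s2 
   s2   s3  s3 
   s3   s4  s4 
 * s4   s5  s5 
   s5   s5  s5 
(> = start, * = accepting)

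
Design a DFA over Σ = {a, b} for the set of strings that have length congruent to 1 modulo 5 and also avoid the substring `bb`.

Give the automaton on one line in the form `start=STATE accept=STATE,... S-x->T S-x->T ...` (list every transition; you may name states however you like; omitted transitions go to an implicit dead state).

Run two small machines in parallel and take their product. One (5 states) tracks the input length modulo 5; the other (3 states) tracks partial matches of the forbidden pattern `bb`. Each combined state is a pair, one component from each; accept when both components accept. After merging equivalent states the machine shrinks.
An 11-state machine:
          a    b  
>  s0     s1   s2 
 * s1     s3   s4 
 * s2     s3   s5 
   s3     s6   s7 
   s4     s6   s5 
   s5     s5   s5 
   s6     s8   s9 
   s7     s8   s5 
   s8     s0  s10 
   s9     s0   s5 
   s10    s1   s5 
(> = start, * = accepting)

start=s0 accept=s1,s2 s0-a->s1 s0-b->s2 s1-a->s3 s1-b->s4 s2-a->s3 s2-b->s5 s3-a->s6 s3-b->s7 s4-a->s6 s4-b->s5 s5-a->s5 s5-b->s5 s6-a->s8 s6-b->s9 s7-a->s8 s7-b->s5 s8-a->s0 s8-b->s10 s9-a->s0 s9-b->s5 s10-a->s1 s10-b->s5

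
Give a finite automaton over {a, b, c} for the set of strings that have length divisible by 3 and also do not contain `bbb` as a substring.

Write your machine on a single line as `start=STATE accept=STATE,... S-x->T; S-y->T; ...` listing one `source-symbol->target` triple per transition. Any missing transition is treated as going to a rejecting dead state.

start=s0; accept=s0,s6,s7; s0-a->s1; s0-b->s2; s0-c->s1; s1-a->s3; s1-b->s4; s1-c->s3; s2-a->s3; s2-b->s5; s2-c->s3; s3-a->s0; s3-b->s6; s3-c->s0; s4-a->s0; s4-b->s7; s4-c->s0; s5-a->s0; s5-b->s8; s5-c->s0; s6-a->s1; s6-b->s9; s6-c->s1; s7-a->s1; s7-b->s10; s7-c->s1; s8-a->s10; s8-b->s10; s8-c->s10; s9-a->s3; s9-b->s11; s9-c->s3; s10-a->s11; s10-b->s11; s10-c->s11; s11-a->s8; s11-b->s8; s11-c->s8

Handle the two conditions separately and then intersect. One (3 states) tracks the input length modulo 3; the other (4 states) tracks partial matches of the forbidden pattern `bbb`. Each combined state is a pair, one component from each; accept when both components accept.
12 states suffice.
          a    b    c  
>* s0     s1   s2   s1 
   s1     s3   s4   s3 
   s2     s3   s5   s3 
   s3     s0   s6   s0 
   s4     s0   s7   s0 
   s5     s0   s8   s0 
 * s6     s1   s9   s1 
 * s7     s1  s10   s1 
   s8    s10  s10  s10 
   s9     s3  s11   s3 
   s10   s11  s11  s11 
   s11    s8   s8   s8 
(> = start, * = accepting)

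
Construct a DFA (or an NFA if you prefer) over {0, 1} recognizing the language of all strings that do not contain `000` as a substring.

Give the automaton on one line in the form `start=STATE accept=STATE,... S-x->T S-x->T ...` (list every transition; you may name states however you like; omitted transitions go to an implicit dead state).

Track partial matches of the forbidden pattern `000`. State S3 is a dead state reached once `000` has occurred; every other state accepts. S0 means no part of `000` is currently matched.
A 4-state machine:
        0   1  
>* S0   S1  S0 
 * S1   S2  S0 
 * S2   S3  S0 
   S3   S3  S3 
(> = start, * = accepting)

start=S0 accept=S0,S1,S2 S0-0->S1 S0-1->S0 S1-0->S2 S1-1->S0 S2-0->S3 S2-1->S0 S3-0->S3 S3-1->S3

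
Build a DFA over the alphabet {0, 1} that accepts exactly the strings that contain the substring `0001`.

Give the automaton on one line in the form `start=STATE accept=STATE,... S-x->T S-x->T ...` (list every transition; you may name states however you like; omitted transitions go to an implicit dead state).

start=q0 accept=q4 q0-0->q1 q0-1->q0 q1-0->q2 q1-1->q0 q2-0->q3 q2-1->q0 q3-0->q3 q3-1->q4 q4-0->q4 q4-1->q4

Track how much of `0001` has been matched so far: state q0 is no progress, q4 is the absorbing accept state reached once `0001` has occurred. Intermediate states record partial matches; on a mismatch, fall back to the longest reusable overlap.
A 5-state machine:
        0   1  
>  q0   q1  q0 
   q1   q2  q0 
   q2   q3  q0 
   q3   q3  q4 
 * q4   q4  q4 
(> = start, * = accepting)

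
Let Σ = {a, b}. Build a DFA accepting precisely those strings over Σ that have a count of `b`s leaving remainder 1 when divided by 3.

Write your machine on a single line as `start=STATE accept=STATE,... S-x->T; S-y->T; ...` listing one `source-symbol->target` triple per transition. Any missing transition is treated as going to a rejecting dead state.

start=s0; accept=s1; s0-a->s0; s0-b->s1; s1-a->s1; s1-b->s2; s2-a->s2; s2-b->s0

Keep the running count of `b`s modulo 3: each `b` advances along the cycle s0 → s1 → s2 → s0 while other symbols loop. Accept at s1.
With 3 states:
        a   b  
>  s0   s0  s1 
 * s1   s1  s2 
   s2   s2  s0 
(> = start, * = accepting)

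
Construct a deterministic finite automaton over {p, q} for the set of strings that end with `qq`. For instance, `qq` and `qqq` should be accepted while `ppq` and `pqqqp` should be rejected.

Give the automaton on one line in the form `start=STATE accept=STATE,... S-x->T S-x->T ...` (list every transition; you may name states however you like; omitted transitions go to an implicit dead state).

Let each state record the length of the longest suffix of the input read so far that is also a prefix of `qq`. B means the last symbol is `q`; C means the last 2 symbols are `qq`. Accept only at C, where the string currently ends in `qq`.
       p  q 
>  A   A  B 
   B   A  C 
 * C   A  C 
(> = start, * = accepting)

start=A accept=C A-p->A A-q->B B-p->A B-q->C C-p->A C-q->C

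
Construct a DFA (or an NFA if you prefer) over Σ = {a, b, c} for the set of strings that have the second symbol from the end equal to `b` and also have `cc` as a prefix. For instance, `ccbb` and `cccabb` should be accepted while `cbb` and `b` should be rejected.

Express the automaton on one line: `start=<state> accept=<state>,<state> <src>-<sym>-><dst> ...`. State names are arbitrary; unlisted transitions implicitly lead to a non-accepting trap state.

Handle the two conditions separately and then intersect. The first has 13 states tracking the last 2 symbols read; the second has 4 states tracking whether the input so far still matches the prefix `cc`. A product state is a pair (one from each), accepting exactly when both do. Minimizing collapses redundant product states.
        a   b   c  
>  S0   S1  S1  S2 
   S1   S1  S1  S1 
   S2   S1  S1  S3 
   S3   S3  S4  S3 
   S4   S5  S6  S5 
 * S5   S3  S4  S3 
 * S6   S5  S6  S5 
(> = start, * = accepting)

start=S0 accept=S5,S6 S0-a->S1 S0-b->S1 S0-c->S2 S1-a->S1 S1-b->S1 S1-c->S1 S2-a->S1 S2-b->S1 S2-c->S3 S3-a->S3 S3-b->S4 S3-c->S3 S4-a->S5 S4-b->S6 S4-c->S5 S5-a->S3 S5-b->S4 S5-c->S3 S6-a->S5 S6-b->S6 S6-c->S5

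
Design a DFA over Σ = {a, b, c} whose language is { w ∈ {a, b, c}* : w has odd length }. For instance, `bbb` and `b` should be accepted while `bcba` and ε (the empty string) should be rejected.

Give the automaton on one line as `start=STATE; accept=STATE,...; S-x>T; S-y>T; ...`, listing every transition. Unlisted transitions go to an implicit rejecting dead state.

Only the length mod 2 matters, so use a 2-cycle: from any state, every input symbol moves to the next state, wrapping s1 back to s0. Mark s1 accepting.
2 states suffice.
        a   b   c  
>  s0   s1  s1  s1 
 * s1   s0  s0  s0 
(> = start, * = accepting)

start=s0; accept=s1; s0-a>s1; s0-b>s1; s0-c>s1; s1-a>s0; s1-b>s0; s1-c>s0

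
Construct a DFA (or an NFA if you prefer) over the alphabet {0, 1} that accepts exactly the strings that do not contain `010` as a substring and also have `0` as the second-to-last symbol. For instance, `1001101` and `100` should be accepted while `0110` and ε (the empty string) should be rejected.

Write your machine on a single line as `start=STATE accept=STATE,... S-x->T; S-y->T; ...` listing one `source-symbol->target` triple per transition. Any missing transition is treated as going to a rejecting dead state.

start=q0; accept=q2,q3; q0-0->q1; q0-1->q0; q1-0->q2; q1-1->q3; q2-0->q2; q2-1->q3; q3-0->q4; q3-1->q0; q4-0->q4; q4-1->q4

Handle the two conditions separately and then intersect. The first has 4 states tracking partial matches of the forbidden pattern `010`; the second has 7 states tracking the last 2 symbols read. A product state is a pair (one from each), accepting exactly when both do. Minimizing collapses redundant product states.
5 states suffice.
        0   1  
>  q0   q1  q0 
   q1   q2  q3 
 * q2   q2  q3 
 * q3   q4  q0 
   q4   q4  q4 
(> = start, * = accepting)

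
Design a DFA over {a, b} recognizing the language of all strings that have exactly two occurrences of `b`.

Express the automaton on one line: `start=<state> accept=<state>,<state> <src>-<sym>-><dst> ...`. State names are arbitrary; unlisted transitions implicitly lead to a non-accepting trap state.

Only the number of `b`s matters, and only up to 3. Make a chain q0 → q1 → q2 → q3 advanced by each `b` (with q3 absorbing); every other symbol self-loops. The accepting set is {q2}.
A 4-state machine:
        a   b  
>  q0   q0  q1 
   q1   q1  q2 
 * q2   q2  q3 
   q3   q3  q3 
(> = start, * = accepting)

start=q0 accept=q2 q0-a->q0 q0-b->q1 q1-a->q1 q1-b->q2 q2-a->q2 q2-b->q3 q3-a->q3 q3-b->q3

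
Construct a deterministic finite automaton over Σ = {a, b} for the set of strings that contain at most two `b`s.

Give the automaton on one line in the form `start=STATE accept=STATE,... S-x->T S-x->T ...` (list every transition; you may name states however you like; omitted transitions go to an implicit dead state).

Only the number of `b`s matters, and only up to 3. Make a chain s0 → s1 → s2 → s3 advanced by each `b` (with s3 absorbing); every other symbol self-loops. The accepting set is {s0, s1, s2}.
A 4-state machine:
        a   b  
>* s0   s0  s1 
 * s1   s1  s2 
 * s2   s2  s3 
   s3   s3  s3 
(> = start, * = accepting)

start=s0 accept=s0,s1,s2 s0-a->s0 s0-b->s1 s1-a->s1 s1-b->s2 s2-a->s2 s2-b->s3 s3-a->s3 s3-b->s3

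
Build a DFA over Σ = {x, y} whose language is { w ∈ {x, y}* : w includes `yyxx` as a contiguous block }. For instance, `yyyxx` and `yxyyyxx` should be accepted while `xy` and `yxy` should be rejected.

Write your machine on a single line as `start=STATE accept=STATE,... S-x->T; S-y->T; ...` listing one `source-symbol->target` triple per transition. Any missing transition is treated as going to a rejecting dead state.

States q0..q3 record the length of the longest prefix of `yyxx` that matches the current input suffix. Reaching q4 means `yyxx` has been seen, and we stay there forever. Accept from q4.
5 states suffice.
        x   y  
>  q0   q0  q1 
   q1   q0  q2 
   q2   q3  q2 
   q3   q4  q1 
 * q4   q4  q4 
(> = start, * = accepting)

start=q0; accept=q4; q0-x->q0; q0-y->q1; q1-x->q0; q1-y->q2; q2-x->q3; q2-y->q2; q3-x->q4; q3-y->q1; q4-x->q4; q4-y->q4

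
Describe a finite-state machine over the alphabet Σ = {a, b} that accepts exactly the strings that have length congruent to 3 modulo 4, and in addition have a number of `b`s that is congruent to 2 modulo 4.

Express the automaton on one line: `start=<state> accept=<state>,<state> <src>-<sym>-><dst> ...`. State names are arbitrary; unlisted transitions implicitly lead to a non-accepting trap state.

start=q0 accept=q8 q0-a->q1 q0-b->q2 q1-a->q3 q1-b->q4 q2-a->q4 q2-b->q5 q3-a->q6 q3-b->q7 q4-a->q7 q4-b->q8 q5-a->q8 q5-b->q9 q6-a->q0 q6-b->q10 q7-a->q10 q7-b->q11 q8-a->q11 q8-b->q12 q9-a->q12 q9-b->q0 q10-a->q2 q10-b->q13 q11-a->q13 q11-b->q14 q12-a->q14 q12-b->q1 q13-a->q5 q13-b->q15 q14-a->q15 q14-b->q3 q15-a->q9 q15-b->q6

Build one automaton per condition and run them in lockstep. The first has 4 states tracking the input length modulo 4; the second has 4 states tracking the count of `b`s modulo 4. A product state is a pair (one from each), accepting exactly when both do.
16 states suffice.
          a    b  
>  q0     q1   q2 
   q1     q3   q4 
   q2     q4   q5 
   q3     q6   q7 
   q4     q7   q8 
   q5     q8   q9 
   q6     q0  q10 
   q7    q10  q11 
 * q8    q11  q12 
   q9    q12   q0 
   q10    q2  q13 
   q11   q13  q14 
   q12   q14   q1 
   q13    q5  q15 
   q14   q15   q3 
   q15    q9   q6 
(> = start, * = accepting)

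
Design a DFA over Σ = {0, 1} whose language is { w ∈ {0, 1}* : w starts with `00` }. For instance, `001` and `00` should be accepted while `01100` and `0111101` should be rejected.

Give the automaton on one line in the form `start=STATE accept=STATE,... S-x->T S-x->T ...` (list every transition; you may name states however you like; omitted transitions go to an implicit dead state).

start=S0 accept=S2 S0-0->S1 S0-1->S3 S1-0->S2 S1-1->S3 S2-0->S2 S2-1->S2 S3-0->S3 S3-1->S3

Walk along `00` while the input agrees: from S0 take `0` to S1, and so on. Any deviation drops to the rejecting sink S3. Once S2 is reached the prefix is confirmed and every continuation is accepted.
With 4 states:
        0   1  
>  S0   S1  S3 
   S1   S2  S3 
 * S2   S2  S2 
   S3   S3  S3 
(> = start, * = accepting)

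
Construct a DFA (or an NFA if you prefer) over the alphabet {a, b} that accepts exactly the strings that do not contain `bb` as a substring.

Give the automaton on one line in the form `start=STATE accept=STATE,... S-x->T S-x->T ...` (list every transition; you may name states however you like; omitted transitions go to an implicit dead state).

Track partial matches of the forbidden pattern `bb`. State q2 is a dead state reached once `bb` has occurred; every other state accepts. q0 means no part of `bb` is currently matched.
        a   b  
>* q0   q0  q1 
 * q1   q0  q2 
   q2   q2  q2 
(> = start, * = accepting)

start=q0 accept=q0,q1 q0-a->q0 q0-b->q1 q1-a->q0 q1-b->q2 q2-a->q2 q2-b->q2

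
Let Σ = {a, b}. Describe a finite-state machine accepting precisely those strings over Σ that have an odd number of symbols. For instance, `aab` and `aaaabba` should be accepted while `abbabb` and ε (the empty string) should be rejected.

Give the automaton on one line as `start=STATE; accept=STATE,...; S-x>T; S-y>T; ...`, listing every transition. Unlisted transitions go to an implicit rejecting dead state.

start=q0; accept=q1; q0-a>q1; q0-b>q1; q1-a>q0; q1-b>q0

Only the length mod 2 matters, so use a 2-cycle: from any state, every input symbol moves to the next state, wrapping q1 back to q0. Mark q1 accepting.
With 2 states:
        a   b  
>  q0   q1  q1 
 * q1   q0  q0 
(> = start, * = accepting)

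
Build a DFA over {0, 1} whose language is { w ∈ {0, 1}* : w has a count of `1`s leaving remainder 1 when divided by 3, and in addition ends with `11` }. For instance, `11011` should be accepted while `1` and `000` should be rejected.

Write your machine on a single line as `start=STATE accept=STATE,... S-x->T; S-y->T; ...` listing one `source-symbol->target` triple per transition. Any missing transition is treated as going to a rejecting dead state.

Build one automaton per condition and run them in lockstep. The first has 3 states tracking the count of `1`s modulo 3; the second has 3 states tracking how much of the suffix `11` has currently been matched. A product state is a pair (one from each), accepting exactly when both do. After merging equivalent states the machine shrinks.
A 5-state machine:
        0   1  
>  q0   q0  q1 
   q1   q1  q2 
   q2   q2  q3 
   q3   q0  q4 
 * q4   q1  q2 
(> = start, * = accepting)

start=q0; accept=q4; q0-0->q0; q0-1->q1; q1-0->q1; q1-1->q2; q2-0->q2; q2-1->q3; q3-0->q0; q3-1->q4; q4-0->q1; q4-1->q2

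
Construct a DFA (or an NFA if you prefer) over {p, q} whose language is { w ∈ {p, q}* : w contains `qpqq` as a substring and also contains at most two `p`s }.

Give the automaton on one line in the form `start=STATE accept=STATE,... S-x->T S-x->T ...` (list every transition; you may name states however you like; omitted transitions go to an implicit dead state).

Handle the two conditions separately and then intersect. The first has 5 states tracking whether and how much of `qpqq` has been seen; the second has 4 states tracking the count of `p`s, saturating at 3. A product state is a pair (one from each), accepting exactly when both do. After merging equivalent states the machine shrinks.
          p    q  
>  s0     s1   s2 
   s1     s3   s4 
   s2     s5   s2 
   s3     s3   s3 
   s4     s6   s4 
   s5     s3   s7 
   s6     s3   s8 
   s7     s6   s9 
   s8     s3  s10 
 * s9    s10   s9 
 * s10    s3  s10 
(> = start, * = accepting)

start=s0 accept=s9,s10 s0-p->s1 s0-q->s2 s1-p->s3 s1-q->s4 s2-p->s5 s2-q->s2 s3-p->s3 s3-q->s3 s4-p->s6 s4-q->s4 s5-p->s3 s5-q->s7 s6-p->s3 s6-q->s8 s7-p->s6 s7-q->s9 s8-p->s3 s8-q->s10 s9-p->s10 s9-q->s9 s10-p->s3 s10-q->s10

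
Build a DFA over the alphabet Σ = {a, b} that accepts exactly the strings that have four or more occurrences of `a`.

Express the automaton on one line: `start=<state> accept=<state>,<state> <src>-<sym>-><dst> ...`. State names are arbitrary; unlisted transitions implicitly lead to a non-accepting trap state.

Only the number of `a`s matters, and only up to 5. Make a chain S0 → S1 → S2 → S3 → S4 → S5 advanced by each `a` (with S5 absorbing); every other symbol self-loops. The accepting set is {S4, S5}.
A 6-state machine:
        a   b  
>  S0   S1  S0 
   S1   S2  S1 
   S2   S3  S2 
   S3   S4  S3 
 * S4   S5  S4 
 * S5   S5  S5 
(> = start, * = accepting)

start=S0 accept=S4,S5 S0-a->S1 S0-b->S0 S1-a->S2 S1-b->S1 S2-a->S3 S2-b->S2 S3-a->S4 S3-b->S3 S4-a->S5 S4-b->S4 S5-a->S5 S5-b->S5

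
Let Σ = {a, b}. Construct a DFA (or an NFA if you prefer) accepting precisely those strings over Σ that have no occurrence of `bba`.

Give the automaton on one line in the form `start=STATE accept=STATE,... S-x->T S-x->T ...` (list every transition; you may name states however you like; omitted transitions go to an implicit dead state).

start=S0 accept=S0,S1,S2 S0-a->S0 S0-b->S1 S1-a->S0 S1-b->S2 S2-a->S3 S2-b->S2 S3-a->S3 S3-b->S3

Track partial matches of the forbidden pattern `bba`. State S3 is a dead state reached once `bba` has occurred; every other state accepts. S0 means no part of `bba` is currently matched.
        a   b  
>* S0   S0  S1 
 * S1   S0  S2 
 * S2   S3  S2 
   S3   S3  S3 
(> = start, * = accepting)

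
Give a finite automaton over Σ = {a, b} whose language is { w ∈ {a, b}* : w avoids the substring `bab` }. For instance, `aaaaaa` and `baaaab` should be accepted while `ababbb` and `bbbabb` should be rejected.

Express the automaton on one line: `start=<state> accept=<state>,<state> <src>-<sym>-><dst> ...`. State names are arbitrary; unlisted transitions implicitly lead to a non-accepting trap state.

start=S0 accept=S0,S1,S2 S0-a->S0 S0-b->S1 S1-a->S2 S1-b->S1 S2-a->S0 S2-b->S3 S3-a->S3 S3-b->S3

Track partial matches of the forbidden pattern `bab`. State S3 is a dead state reached once `bab` has occurred; every other state accepts. S0 means no part of `bab` is currently matched.
        a   b  
>* S0   S0  S1 
 * S1   S2  S1 
 * S2   S0  S3 
   S3   S3  S3 
(> = start, * = accepting)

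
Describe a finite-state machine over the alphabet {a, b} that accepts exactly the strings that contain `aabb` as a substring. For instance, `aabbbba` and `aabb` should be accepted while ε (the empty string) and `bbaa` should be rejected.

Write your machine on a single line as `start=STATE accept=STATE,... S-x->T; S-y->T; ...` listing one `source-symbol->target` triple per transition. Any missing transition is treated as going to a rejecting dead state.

start=S0; accept=S4; S0-a->S1; S0-b->S0; S1-a->S2; S1-b->S0; S2-a->S2; S2-b->S3; S3-a->S1; S3-b->S4; S4-a->S4; S4-b->S4

States S0..S3 record the length of the longest prefix of `aabb` that matches the current input suffix. Reaching S4 means `aabb` has been seen, and we stay there forever. Accept from S4.
With 5 states:
        a   b  
>  S0   S1  S0 
   S1   S2  S0 
   S2   S2  S3 
   S3   S1  S4 
 * S4   S4  S4 
(> = start, * = accepting)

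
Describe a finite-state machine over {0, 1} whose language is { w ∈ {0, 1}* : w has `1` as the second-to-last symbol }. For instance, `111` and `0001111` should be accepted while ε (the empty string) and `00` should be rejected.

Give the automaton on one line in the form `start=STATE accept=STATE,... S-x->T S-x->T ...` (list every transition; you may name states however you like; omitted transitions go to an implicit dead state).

start=S0 accept=S5,S6 S0-0->S1 S0-1->S2 S1-0->S3 S1-1->S4 S2-0->S5 S2-1->S6 S3-0->S3 S3-1->S4 S4-0->S5 S4-1->S6 S5-0->S3 S5-1->S4 S6-0->S5 S6-1->S6

A DFA must remember the last 2 symbols (since which symbol is second-to-last isn't known until the input ends). Use one state per possible window of the last ≤2 symbols; accept from those whose window starts with `1`.
7 states suffice.
        0   1  
>  S0   S1  S2 
   S1   S3  S4 
   S2   S5  S6 
   S3   S3  S4 
   S4   S5  S6 
 * S5   S3  S4 
 * S6   S5  S6 
(> = start, * = accepting)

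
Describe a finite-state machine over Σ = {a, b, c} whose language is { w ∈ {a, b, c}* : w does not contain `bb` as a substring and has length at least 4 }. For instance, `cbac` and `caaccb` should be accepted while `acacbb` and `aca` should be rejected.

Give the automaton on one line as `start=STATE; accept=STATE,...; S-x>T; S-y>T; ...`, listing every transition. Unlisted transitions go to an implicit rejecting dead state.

Build one automaton per condition and run them in lockstep. The first has 3 states tracking partial matches of the forbidden pattern `bb`; the second has 6 states tracking the input length, saturating at 5. A product state is a pair (one from each), accepting exactly when both do.
15 states suffice.
          a    b    c  
>  q0     q1   q2   q1 
   q1     q3   q4   q3 
   q2     q3   q5   q3 
   q3     q6   q7   q6 
   q4     q6   q8   q6 
   q5     q8   q8   q8 
   q6     q9  q10   q9 
   q7     q9  q11   q9 
   q8    q11  q11  q11 
 * q9    q12  q13  q12 
 * q10   q12  q14  q12 
   q11   q14  q14  q14 
 * q12   q12  q13  q12 
 * q13   q12  q14  q12 
   q14   q14  q14  q14 
(> = start, * = accepting)

start=q0; accept=q9,q10,q12,q13; q0-a>q1; q0-b>q2; q0-c>q1; q1-a>q3; q1-b>q4; q1-c>q3; q2-a>q3; q2-b>q5; q2-c>q3; q3-a>q6; q3-b>q7; q3-c>q6; q4-a>q6; q4-b>q8; q4-c>q6; q5-a>q8; q5-b>q8; q5-c>q8; q6-a>q9; q6-b>q10; q6-c>q9; q7-a>q9; q7-b>q11; q7-c>q9; q8-a>q11; q8-b>q11; q8-c>q11; q9-a>q12; q9-b>q13; q9-c>q12; q10-a>q12; q10-b>q14; q10-c>q12; q11-a>q14; q11-b>q14; q11-c>q14; q12-a>q12; q12-b>q13; q12-c>q12; q13-a>q12; q13-b>q14; q13-c>q12; q14-a>q14; q14-b>q14; q14-c>q14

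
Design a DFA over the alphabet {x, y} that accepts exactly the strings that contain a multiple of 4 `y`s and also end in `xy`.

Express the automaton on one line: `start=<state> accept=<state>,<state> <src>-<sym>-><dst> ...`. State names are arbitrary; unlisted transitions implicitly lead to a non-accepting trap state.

start=S0 accept=S11 S0-x->S1 S0-y->S2 S1-x->S1 S1-y->S3 S2-x->S4 S2-y->S5 S3-x->S4 S3-y->S5 S4-x->S4 S4-y->S6 S5-x->S7 S5-y->S8 S6-x->S7 S6-y->S8 S7-x->S7 S7-y->S9 S8-x->S10 S8-y->S0 S9-x->S10 S9-y->S0 S10-x->S10 S10-y->S11 S11-x->S1 S11-y->S2

Handle the two conditions separately and then intersect. One (4 states) tracks the count of `y`s modulo 4; the other (3 states) tracks how much of the suffix `xy` has currently been matched. Each combined state is a pair, one component from each; accept when both components accept.
12 states suffice.
          x    y  
>  S0     S1   S2 
   S1     S1   S3 
   S2     S4   S5 
   S3     S4   S5 
   S4     S4   S6 
   S5     S7   S8 
   S6     S7   S8 
   S7     S7   S9 
   S8    S10   S0 
   S9    S10   S0 
   S10   S10  S11 
 * S11    S1   S2 
(> = start, * = accepting)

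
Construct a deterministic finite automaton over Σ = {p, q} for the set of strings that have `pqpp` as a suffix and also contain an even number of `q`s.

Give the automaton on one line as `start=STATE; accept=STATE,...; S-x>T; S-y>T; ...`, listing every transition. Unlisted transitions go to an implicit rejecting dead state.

Handle the two conditions separately and then intersect. One (5 states) tracks how much of the suffix `pqpp` has currently been matched; the other (2 states) tracks the count of `q`s modulo 2. Each combined state is a pair, one component from each; accept when both components accept. Equivalent product states are then merged.
        p   q  
>  S0   S0  S1 
   S1   S2  S0 
   S2   S2  S3 
   S3   S4  S1 
   S4   S5  S1 
 * S5   S0  S1 
(> = start, * = accepting)

start=S0; accept=S5; S0-p>S0; S0-q>S1; S1-p>S2; S1-q>S0; S2-p>S2; S2-q>S3; S3-p>S4; S3-q>S1; S4-p>S5; S4-q>S1; S5-p>S0; S5-q>S1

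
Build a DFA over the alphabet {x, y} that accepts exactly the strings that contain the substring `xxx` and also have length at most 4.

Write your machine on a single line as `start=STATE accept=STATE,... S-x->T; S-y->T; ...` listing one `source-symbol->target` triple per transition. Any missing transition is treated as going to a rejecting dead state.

Build one automaton per condition and run them in lockstep. One (4 states) tracks whether and how much of `xxx` has been seen; the other (6 states) tracks the input length, saturating at 5. Each combined state is a pair, one component from each; accept when both components accept. Minimizing collapses redundant product states.
A 9-state machine:
       x  y 
>  A   B  C 
   B   D  E 
   C   F  E 
   D   G  E 
   E   E  E 
   F   H  E 
 * G   I  I 
   H   I  E 
 * I   E  E 
(> = start, * = accepting)

start=A; accept=G,I; A-x->B; A-y->C; B-x->D; B-y->E; C-x->F; C-y->E; D-x->G; D-y->E; E-x->E; E-y->E; F-x->H; F-y->E; G-x->I; G-y->I; H-x->I; H-y->E; I-x->E; I-y->E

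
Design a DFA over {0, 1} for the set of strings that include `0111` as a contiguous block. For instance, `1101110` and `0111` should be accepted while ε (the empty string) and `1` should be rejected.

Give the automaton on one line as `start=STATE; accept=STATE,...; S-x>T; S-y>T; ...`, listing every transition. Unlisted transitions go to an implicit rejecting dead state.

start=s0; accept=s4; s0-0>s1; s0-1>s0; s1-0>s1; s1-1>s2; s2-0>s1; s2-1>s3; s3-0>s1; s3-1>s4; s4-0>s4; s4-1>s4

States s0..s3 record the length of the longest prefix of `0111` that matches the current input suffix. Reaching s4 means `0111` has been seen, and we stay there forever. Accept from s4.
        0   1  
>  s0   s1  s0 
   s1   s1  s2 
   s2   s1  s3 
   s3   s1  s4 
 * s4   s4  s4 
(> = start, * = accepting)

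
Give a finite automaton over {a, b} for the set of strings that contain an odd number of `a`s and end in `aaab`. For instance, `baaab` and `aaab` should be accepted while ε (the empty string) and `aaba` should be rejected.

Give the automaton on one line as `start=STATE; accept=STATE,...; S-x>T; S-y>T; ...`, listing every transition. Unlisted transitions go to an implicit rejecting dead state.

start=q0; accept=q5; q0-a>q1; q0-b>q0; q1-a>q2; q1-b>q3; q2-a>q4; q2-b>q0; q3-a>q0; q3-b>q3; q4-a>q2; q4-b>q5; q5-a>q0; q5-b>q3

Handle the two conditions separately and then intersect. One (2 states) tracks the count of `a`s modulo 2; the other (5 states) tracks how much of the suffix `aaab` has currently been matched. Each combined state is a pair, one component from each; accept when both components accept. Minimizing collapses redundant product states.
A 6-state machine:
        a   b  
>  q0   q1  q0 
   q1   q2  q3 
   q2   q4  q0 
   q3   q0  q3 
   q4   q2  q5 
 * q5   q0  q3 
(> = start, * = accepting)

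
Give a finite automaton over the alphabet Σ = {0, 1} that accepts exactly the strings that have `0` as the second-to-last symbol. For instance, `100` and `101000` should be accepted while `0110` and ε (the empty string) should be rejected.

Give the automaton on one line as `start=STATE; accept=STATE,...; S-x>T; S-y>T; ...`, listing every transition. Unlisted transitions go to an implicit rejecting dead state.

start=A; accept=D,E; A-0>B; A-1>C; B-0>D; B-1>E; C-0>F; C-1>G; D-0>D; D-1>E; E-0>F; E-1>G; F-0>D; F-1>E; G-0>F; G-1>G

A DFA must remember the last 2 symbols (since which symbol is second-to-last isn't known until the input ends). Use one state per possible window of the last ≤2 symbols; accept from those whose window starts with `0`.
       0  1 
>  A   B  C 
   B   D  E 
   C   F  G 
 * D   D  E 
 * E   F  G 
   F   D  E 
   G   F  G 
(> = start, * = accepting)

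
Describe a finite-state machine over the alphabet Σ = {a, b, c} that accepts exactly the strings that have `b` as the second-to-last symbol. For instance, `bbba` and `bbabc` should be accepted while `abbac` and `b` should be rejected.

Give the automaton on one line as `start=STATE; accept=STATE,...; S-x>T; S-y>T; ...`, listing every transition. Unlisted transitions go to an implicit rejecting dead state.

Because acceptance depends on a position counted from the end, the machine has to buffer the most recent 2 symbols. Make each state the string of the last up-to-2 symbols read; on input `x` shift the window left and append `x`. Accept when the buffered window has length 2 and begins with `b`.
          a    b    c  
>  s0     s1   s2   s3 
   s1     s4   s5   s6 
   s2     s7   s8   s9 
   s3    s10  s11  s12 
   s4     s4   s5   s6 
   s5     s7   s8   s9 
   s6    s10  s11  s12 
 * s7     s4   s5   s6 
 * s8     s7   s8   s9 
 * s9    s10  s11  s12 
   s10    s4   s5   s6 
   s11    s7   s8   s9 
   s12   s10  s11  s12 
(> = start, * = accepting)

start=s0; accept=s7,s8,s9; s0-a>s1; s0-b>s2; s0-c>s3; s1-a>s4; s1-b>s5; s1-c>s6; s2-a>s7; s2-b>s8; s2-c>s9; s3-a>s10; s3-b>s11; s3-c>s12; s4-a>s4; s4-b>s5; s4-c>s6; s5-a>s7; s5-b>s8; s5-c>s9; s6-a>s10; s6-b>s11; s6-c>s12; s7-a>s4; s7-b>s5; s7-c>s6; s8-a>s7; s8-b>s8; s8-c>s9; s9-a>s10; s9-b>s11; s9-c>s12; s10-a>s4; s10-b>s5; s10-c>s6; s11-a>s7; s11-b>s8; s11-c>s9; s12-a>s10; s12-b>s11; s12-c>s12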